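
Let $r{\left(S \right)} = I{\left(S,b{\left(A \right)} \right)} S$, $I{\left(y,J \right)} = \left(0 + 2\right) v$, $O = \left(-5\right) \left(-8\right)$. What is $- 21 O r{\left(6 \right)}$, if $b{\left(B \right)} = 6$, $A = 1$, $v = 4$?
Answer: $-40320$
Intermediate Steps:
$O = 40$
$I{\left(y,J \right)} = 8$ ($I{\left(y,J \right)} = \left(0 + 2\right) 4 = 2 \cdot 4 = 8$)
$r{\left(S \right)} = 8 S$
$- 21 O r{\left(6 \right)} = \left(-21\right) 40 \cdot 8 \cdot 6 = \left(-840\right) 48 = -40320$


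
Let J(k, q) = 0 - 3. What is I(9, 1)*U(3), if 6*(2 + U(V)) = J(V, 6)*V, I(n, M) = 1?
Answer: -7/2 ≈ -3.5000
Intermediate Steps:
J(k, q) = -3
U(V) = -2 - V/2 (U(V) = -2 + (-3*V)/6 = -2 - V/2)
I(9, 1)*U(3) = 1*(-2 - ½*3) = 1*(-2 - 3/2) = 1*(-7/2) = -7/2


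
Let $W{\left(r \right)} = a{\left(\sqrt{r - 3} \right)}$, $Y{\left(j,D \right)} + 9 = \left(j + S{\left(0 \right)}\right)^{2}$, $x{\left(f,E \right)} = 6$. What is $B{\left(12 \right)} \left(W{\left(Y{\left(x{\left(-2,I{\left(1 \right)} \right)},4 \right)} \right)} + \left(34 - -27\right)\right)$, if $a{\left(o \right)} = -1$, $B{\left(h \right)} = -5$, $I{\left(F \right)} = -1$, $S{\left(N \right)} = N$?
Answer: $-300$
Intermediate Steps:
$Y{\left(j,D \right)} = -9 + j^{2}$ ($Y{\left(j,D \right)} = -9 + \left(j + 0\right)^{2} = -9 + j^{2}$)
$W{\left(r \right)} = -1$
$B{\left(12 \right)} \left(W{\left(Y{\left(x{\left(-2,I{\left(1 \right)} \right)},4 \right)} \right)} + \left(34 - -27\right)\right) = - 5 \left(-1 + \left(34 - -27\right)\right) = - 5 \left(-1 + \left(34 + 27\right)\right) = - 5 \left(-1 + 61\right) = \left(-5\right) 60 = -300$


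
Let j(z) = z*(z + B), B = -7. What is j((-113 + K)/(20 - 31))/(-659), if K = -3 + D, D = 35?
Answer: -324/79739 ≈ -0.0040633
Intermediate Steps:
K = 32 (K = -3 + 35 = 32)
j(z) = z*(-7 + z) (j(z) = z*(z - 7) = z*(-7 + z))
j((-113 + K)/(20 - 31))/(-659) = (((-113 + 32)/(20 - 31))*(-7 + (-113 + 32)/(20 - 31)))/(-659) = ((-81/(-11))*(-7 - 81/(-11)))*(-1/659) = ((-81*(-1/11))*(-7 - 81*(-1/11)))*(-1/659) = (81*(-7 + 81/11)/11)*(-1/659) = ((81/11)*(4/11))*(-1/659) = (324/121)*(-1/659) = -324/79739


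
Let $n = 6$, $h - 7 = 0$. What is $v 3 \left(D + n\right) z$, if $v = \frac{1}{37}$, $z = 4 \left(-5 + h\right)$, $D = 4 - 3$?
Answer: $\frac{168}{37} \approx 4.5405$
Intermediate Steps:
$h = 7$ ($h = 7 + 0 = 7$)
$D = 1$ ($D = 4 - 3 = 1$)
$z = 8$ ($z = 4 \left(-5 + 7\right) = 4 \cdot 2 = 8$)
$v = \frac{1}{37} \approx 0.027027$
$v 3 \left(D + n\right) z = \frac{3 \left(1 + 6\right)}{37} \cdot 8 = \frac{3 \cdot 7}{37} \cdot 8 = \frac{1}{37} \cdot 21 \cdot 8 = \frac{21}{37} \cdot 8 = \frac{168}{37}$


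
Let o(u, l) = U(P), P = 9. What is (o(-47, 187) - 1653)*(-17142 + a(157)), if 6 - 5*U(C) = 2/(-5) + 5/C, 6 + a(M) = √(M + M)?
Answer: 2124419992/75 - 371662*√314/225 ≈ 2.8296e+7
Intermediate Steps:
a(M) = -6 + √2*√M (a(M) = -6 + √(M + M) = -6 + √(2*M) = -6 + √2*√M)
U(C) = 32/25 - 1/C (U(C) = 6/5 - (2/(-5) + 5/C)/5 = 6/5 - (2*(-⅕) + 5/C)/5 = 6/5 - (-⅖ + 5/C)/5 = 6/5 + (2/25 - 1/C) = 32/25 - 1/C)
o(u, l) = 263/225 (o(u, l) = 32/25 - 1/9 = 32/25 - 1*⅑ = 32/25 - ⅑ = 263/225)
(o(-47, 187) - 1653)*(-17142 + a(157)) = (263/225 - 1653)*(-17142 + (-6 + √2*√157)) = -371662*(-17142 + (-6 + √314))/225 = -371662*(-17148 + √314)/225 = 2124419992/75 - 371662*√314/225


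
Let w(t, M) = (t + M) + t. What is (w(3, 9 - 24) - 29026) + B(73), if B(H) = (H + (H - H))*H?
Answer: -23706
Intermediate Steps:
B(H) = H² (B(H) = (H + 0)*H = H*H = H²)
w(t, M) = M + 2*t (w(t, M) = (M + t) + t = M + 2*t)
(w(3, 9 - 24) - 29026) + B(73) = (((9 - 24) + 2*3) - 29026) + 73² = ((-15 + 6) - 29026) + 5329 = (-9 - 29026) + 5329 = -29035 + 5329 = -23706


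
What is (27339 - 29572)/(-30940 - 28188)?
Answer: 2233/59128 ≈ 0.037766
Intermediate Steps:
(27339 - 29572)/(-30940 - 28188) = -2233/(-59128) = -2233*(-1/59128) = 2233/59128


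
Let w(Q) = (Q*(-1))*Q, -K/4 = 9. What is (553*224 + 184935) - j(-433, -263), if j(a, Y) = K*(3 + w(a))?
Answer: -6440689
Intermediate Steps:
K = -36 (K = -4*9 = -36)
w(Q) = -Q**2 (w(Q) = (-Q)*Q = -Q**2)
j(a, Y) = -108 + 36*a**2 (j(a, Y) = -36*(3 - a**2) = -108 + 36*a**2)
(553*224 + 184935) - j(-433, -263) = (553*224 + 184935) - (-108 + 36*(-433)**2) = (123872 + 184935) - (-108 + 36*187489) = 308807 - (-108 + 6749604) = 308807 - 1*6749496 = 308807 - 6749496 = -6440689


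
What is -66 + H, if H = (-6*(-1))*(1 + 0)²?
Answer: -60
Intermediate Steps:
H = 6 (H = 6*1² = 6*1 = 6)
-66 + H = -66 + 6 = -60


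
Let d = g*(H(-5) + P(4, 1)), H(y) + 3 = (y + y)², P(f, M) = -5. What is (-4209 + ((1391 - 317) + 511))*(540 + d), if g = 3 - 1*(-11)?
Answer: -4796672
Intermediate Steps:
H(y) = -3 + 4*y² (H(y) = -3 + (y + y)² = -3 + (2*y)² = -3 + 4*y²)
g = 14 (g = 3 + 11 = 14)
d = 1288 (d = 14*((-3 + 4*(-5)²) - 5) = 14*((-3 + 4*25) - 5) = 14*((-3 + 100) - 5) = 14*(97 - 5) = 14*92 = 1288)
(-4209 + ((1391 - 317) + 511))*(540 + d) = (-4209 + ((1391 - 317) + 511))*(540 + 1288) = (-4209 + (1074 + 511))*1828 = (-4209 + 1585)*1828 = -2624*1828 = -4796672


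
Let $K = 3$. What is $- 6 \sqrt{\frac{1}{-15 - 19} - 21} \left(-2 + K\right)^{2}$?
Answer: $- \frac{3 i \sqrt{24310}}{17} \approx - 27.515 i$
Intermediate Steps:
$- 6 \sqrt{\frac{1}{-15 - 19} - 21} \left(-2 + K\right)^{2} = - 6 \sqrt{\frac{1}{-15 - 19} - 21} \left(-2 + 3\right)^{2} = - 6 \sqrt{\frac{1}{-34} - 21} \cdot 1^{2} = - 6 \sqrt{- \frac{1}{34} - 21} \cdot 1 = - 6 \sqrt{- \frac{715}{34}} \cdot 1 = - 6 \frac{i \sqrt{24310}}{34} \cdot 1 = - \frac{3 i \sqrt{24310}}{17} \cdot 1 = - \frac{3 i \sqrt{24310}}{17}$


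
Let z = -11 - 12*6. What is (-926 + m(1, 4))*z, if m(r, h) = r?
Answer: 76775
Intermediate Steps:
z = -83 (z = -11 - 72 = -83)
(-926 + m(1, 4))*z = (-926 + 1)*(-83) = -925*(-83) = 76775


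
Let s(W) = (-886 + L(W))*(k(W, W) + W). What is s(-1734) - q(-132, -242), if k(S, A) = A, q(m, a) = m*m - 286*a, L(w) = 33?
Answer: 2871568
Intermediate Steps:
q(m, a) = m² - 286*a
s(W) = -1706*W (s(W) = (-886 + 33)*(W + W) = -1706*W)
s(-1734) - q(-132, -242) = -1706*(-1734) - ((-132)² - 286*(-242)) = 2958204 - (17424 + 69212) = 2958204 - 1*86636 = 2958204 - 86636 = 2871568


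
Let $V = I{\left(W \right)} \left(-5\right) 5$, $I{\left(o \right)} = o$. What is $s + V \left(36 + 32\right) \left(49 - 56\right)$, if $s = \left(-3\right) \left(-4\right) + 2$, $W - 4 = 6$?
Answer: $119014$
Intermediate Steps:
$W = 10$ ($W = 4 + 6 = 10$)
$s = 14$ ($s = 12 + 2 = 14$)
$V = -250$ ($V = 10 \left(-5\right) 5 = \left(-50\right) 5 = -250$)
$s + V \left(36 + 32\right) \left(49 - 56\right) = 14 - 250 \left(36 + 32\right) \left(49 - 56\right) = 14 - 250 \cdot 68 \left(-7\right) = 14 - -119000 = 14 + 119000 = 119014$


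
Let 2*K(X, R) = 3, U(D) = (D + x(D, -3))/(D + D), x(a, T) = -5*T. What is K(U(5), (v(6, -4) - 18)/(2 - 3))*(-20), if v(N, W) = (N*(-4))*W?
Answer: -30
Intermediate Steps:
v(N, W) = -4*N*W (v(N, W) = (-4*N)*W = -4*N*W)
U(D) = (15 + D)/(2*D) (U(D) = (D - 5*(-3))/(D + D) = (D + 15)/((2*D)) = (15 + D)*(1/(2*D)) = (15 + D)/(2*D))
K(X, R) = 3/2 (K(X, R) = (1/2)*3 = 3/2)
K(U(5), (v(6, -4) - 18)/(2 - 3))*(-20) = (3/2)*(-20) = -30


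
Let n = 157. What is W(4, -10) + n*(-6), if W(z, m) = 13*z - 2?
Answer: -892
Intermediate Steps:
W(z, m) = -2 + 13*z
W(4, -10) + n*(-6) = (-2 + 13*4) + 157*(-6) = (-2 + 52) - 942 = 50 - 942 = -892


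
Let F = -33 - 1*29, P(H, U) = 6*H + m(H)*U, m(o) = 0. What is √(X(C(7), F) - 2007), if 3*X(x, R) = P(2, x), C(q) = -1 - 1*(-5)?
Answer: I*√2003 ≈ 44.755*I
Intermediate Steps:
C(q) = 4 (C(q) = -1 + 5 = 4)
P(H, U) = 6*H (P(H, U) = 6*H + 0*U = 6*H + 0 = 6*H)
F = -62 (F = -33 - 29 = -62)
X(x, R) = 4 (X(x, R) = (6*2)/3 = (⅓)*12 = 4)
√(X(C(7), F) - 2007) = √(4 - 2007) = √(-2003) = I*√2003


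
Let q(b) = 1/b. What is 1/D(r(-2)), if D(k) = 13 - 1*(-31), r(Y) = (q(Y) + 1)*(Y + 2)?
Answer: 1/44 ≈ 0.022727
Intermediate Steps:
q(b) = 1/b
r(Y) = (1 + 1/Y)*(2 + Y) (r(Y) = (1/Y + 1)*(Y + 2) = (1 + 1/Y)*(2 + Y))
D(k) = 44 (D(k) = 13 + 31 = 44)
1/D(r(-2)) = 1/44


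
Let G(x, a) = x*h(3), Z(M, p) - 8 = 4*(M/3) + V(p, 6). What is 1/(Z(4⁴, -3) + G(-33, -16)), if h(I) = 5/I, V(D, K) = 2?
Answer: 3/889 ≈ 0.0033746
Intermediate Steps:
Z(M, p) = 10 + 4*M/3 (Z(M, p) = 8 + (4*(M/3) + 2) = 8 + (4*M/3 + 2) = 8 + (2 + 4*M/3) = 10 + 4*M/3)
G(x, a) = 5*x/3 (G(x, a) = x*(5/3) = 5*x/3)
1/(Z(4⁴, -3) + G(-33, -16)) = 1/((10 + (4/3)*4⁴) + (5/3)*(-33)) = 1/((10 + (4/3)*256) - 55) = 1/((10 + 1024/3) - 55) = 1/(1054/3 - 55) = 1/(889/3) = 3/889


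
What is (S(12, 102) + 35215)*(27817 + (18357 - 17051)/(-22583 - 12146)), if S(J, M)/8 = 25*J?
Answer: 36338169620505/34729 ≈ 1.0463e+9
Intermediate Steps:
S(J, M) = 200*J (S(J, M) = 8*(25*J) = 200*J)
(S(12, 102) + 35215)*(27817 + (18357 - 17051)/(-22583 - 12146)) = (200*12 + 35215)*(27817 + (18357 - 17051)/(-22583 - 12146)) = (2400 + 35215)*(27817 + 1306/(-34729)) = 37615*(27817 + 1306*(-1/34729)) = 37615*(27817 - 1306/34729) = 37615*(966055287/34729) = 36338169620505/34729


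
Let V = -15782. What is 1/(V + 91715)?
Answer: 1/75933 ≈ 1.3169e-5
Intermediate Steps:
1/(V + 91715) = 1/(-15782 + 91715) = 1/75933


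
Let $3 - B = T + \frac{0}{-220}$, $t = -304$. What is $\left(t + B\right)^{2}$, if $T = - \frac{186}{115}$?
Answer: $\frac{1185356041}{13225} \approx 89630.0$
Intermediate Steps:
$T = - \frac{186}{115}$ ($T = \left(-186\right) \frac{1}{115} = - \frac{186}{115} \approx -1.6174$)
$B = \frac{531}{115}$ ($B = 3 - \left(- \frac{186}{115} + \frac{0}{-220}\right) = 3 - \left(- \frac{186}{115} + 0 \left(- \frac{1}{220}\right)\right) = 3 - \left(- \frac{186}{115} + 0\right) = 3 - - \frac{186}{115} = 3 + \frac{186}{115} = \frac{531}{115} \approx 4.6174$)
$\left(t + B\right)^{2} = \left(-304 + \frac{531}{115}\right)^{2} = \left(- \frac{34429}{115}\right)^{2} = \frac{1185356041}{13225}$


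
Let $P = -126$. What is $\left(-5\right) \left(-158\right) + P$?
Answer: $664$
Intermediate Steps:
$\left(-5\right) \left(-158\right) + P = \left(-5\right) \left(-158\right) - 126 = 790 - 126 = 664$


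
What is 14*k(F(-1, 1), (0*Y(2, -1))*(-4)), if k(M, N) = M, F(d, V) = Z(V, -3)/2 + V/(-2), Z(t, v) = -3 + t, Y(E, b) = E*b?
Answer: -21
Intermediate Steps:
F(d, V) = -3/2 (F(d, V) = (-3 + V)/2 + V/(-2) = (-3 + V)*(1/2) + V*(-1/2) = (-3/2 + V/2) - V/2 = -3/2)
14*k(F(-1, 1), (0*Y(2, -1))*(-4)) = 14*(-3/2) = -21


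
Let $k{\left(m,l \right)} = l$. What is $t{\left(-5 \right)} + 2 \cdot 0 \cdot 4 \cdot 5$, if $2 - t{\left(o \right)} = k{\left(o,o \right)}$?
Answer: $7$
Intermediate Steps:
$t{\left(o \right)} = 2 - o$
$t{\left(-5 \right)} + 2 \cdot 0 \cdot 4 \cdot 5 = \left(2 - -5\right) + 2 \cdot 0 \cdot 4 \cdot 5 = \left(2 + 5\right) + 2 \cdot 0 \cdot 5 = 7 + 2 \cdot 0 = 7 + 0 = 7$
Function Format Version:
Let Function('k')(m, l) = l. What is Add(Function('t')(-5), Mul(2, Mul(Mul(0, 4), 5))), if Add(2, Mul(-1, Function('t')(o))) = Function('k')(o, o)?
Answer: 7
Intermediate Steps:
Function('t')(o) = Add(2, Mul(-1, o))
Add(Function('t')(-5), Mul(2, Mul(Mul(0, 4), 5))) = Add(Add(2, Mul(-1, -5)), Mul(2, Mul(Mul(0, 4), 5))) = Add(Add(2, 5), Mul(2, Mul(0, 5))) = Add(7, Mul(2, 0)) = Add(7, 0) = 7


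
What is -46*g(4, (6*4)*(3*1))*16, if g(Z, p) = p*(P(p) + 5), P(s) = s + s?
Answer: -7895808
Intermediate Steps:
P(s) = 2*s
g(Z, p) = p*(5 + 2*p) (g(Z, p) = p*(2*p + 5) = p*(5 + 2*p))
-46*g(4, (6*4)*(3*1))*16 = -46*(6*4)*(3*1)*(5 + 2*((6*4)*(3*1)))*16 = -46*24*3*(5 + 2*(24*3))*16 = -3312*(5 + 2*72)*16 = -3312*(5 + 144)*16 = -3312*149*16 = -46*10728*16 = -493488*16 = -7895808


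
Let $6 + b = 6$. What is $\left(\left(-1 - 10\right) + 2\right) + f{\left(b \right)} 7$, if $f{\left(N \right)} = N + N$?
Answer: $-9$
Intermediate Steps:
$b = 0$ ($b = -6 + 6 = 0$)
$f{\left(N \right)} = 2 N$
$\left(\left(-1 - 10\right) + 2\right) + f{\left(b \right)} 7 = \left(\left(-1 - 10\right) + 2\right) + 2 \cdot 0 \cdot 7 = \left(\left(-1 - 10\right) + 2\right) + 0 \cdot 7 = \left(-11 + 2\right) + 0 = -9 + 0 = -9$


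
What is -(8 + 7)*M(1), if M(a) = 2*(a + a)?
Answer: -60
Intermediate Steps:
M(a) = 4*a (M(a) = 2*(2*a) = 4*a)
-(8 + 7)*M(1) = -(8 + 7)*4*1 = -15*4 = -1*60 = -60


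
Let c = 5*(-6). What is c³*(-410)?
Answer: 11070000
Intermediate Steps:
c = -30
c³*(-410) = (-30)³*(-410) = -27000*(-410) = 11070000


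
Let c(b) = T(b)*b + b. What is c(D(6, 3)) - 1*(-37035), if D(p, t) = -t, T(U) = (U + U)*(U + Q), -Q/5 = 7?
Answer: 36348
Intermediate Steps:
Q = -35 (Q = -5*7 = -35)
T(U) = 2*U*(-35 + U) (T(U) = (U + U)*(U - 35) = (2*U)*(-35 + U) = 2*U*(-35 + U))
c(b) = b + 2*b²*(-35 + b) (c(b) = (2*b*(-35 + b))*b + b = 2*b²*(-35 + b) + b = b + 2*b²*(-35 + b))
c(D(6, 3)) - 1*(-37035) = (-1*3)*(1 + 2*(-1*3)*(-35 - 1*3)) - 1*(-37035) = -3*(1 + 2*(-3)*(-35 - 3)) + 37035 = -3*(1 + 2*(-3)*(-38)) + 37035 = -3*(1 + 228) + 37035 = -3*229 + 37035 = -687 + 37035 = 36348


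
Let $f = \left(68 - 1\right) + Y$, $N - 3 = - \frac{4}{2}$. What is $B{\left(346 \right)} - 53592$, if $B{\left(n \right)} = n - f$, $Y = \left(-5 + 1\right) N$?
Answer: $-53309$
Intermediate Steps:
$N = 1$ ($N = 3 - \frac{4}{2} = 3 - 2 = 1$)
$Y = -4$ ($Y = \left(-5 + 1\right) 1 = \left(-4\right) 1 = -4$)
$f = 63$ ($f = \left(68 - 1\right) - 4 = 67 - 4 = 63$)
$B{\left(n \right)} = -63 + n$ ($B{\left(n \right)} = n - 63 = -63 + n$)
$B{\left(346 \right)} - 53592 = \left(-63 + 346\right) - 53592 = 283 - 53592 = -53309$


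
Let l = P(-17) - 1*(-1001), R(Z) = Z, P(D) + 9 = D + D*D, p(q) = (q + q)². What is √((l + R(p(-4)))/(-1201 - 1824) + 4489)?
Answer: √13577897/55 ≈ 66.997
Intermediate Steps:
p(q) = 4*q² (p(q) = (2*q)² = 4*q²)
P(D) = -9 + D + D² (P(D) = -9 + (D + D*D) = -9 + (D + D²) = -9 + D + D²)
l = 1264 (l = (-9 - 17 + (-17)²) - 1*(-1001) = (-9 - 17 + 289) + 1001 = 263 + 1001 = 1264)
√((l + R(p(-4)))/(-1201 - 1824) + 4489) = √((1264 + 4*(-4)²)/(-1201 - 1824) + 4489) = √((1264 + 4*16)/(-3025) + 4489) = √((1264 + 64)*(-1/3025) + 4489) = √(1328*(-1/3025) + 4489) = √(-1328/3025 + 4489) = √(13577897/3025) = √13577897/55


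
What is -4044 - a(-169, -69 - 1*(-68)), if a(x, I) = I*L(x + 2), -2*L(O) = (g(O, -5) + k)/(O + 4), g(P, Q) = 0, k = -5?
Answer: -1318349/326 ≈ -4044.0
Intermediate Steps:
L(O) = 5/(2*(4 + O)) (L(O) = -(0 - 5)/(2*(O + 4)) = -(-5)/(2*(4 + O)) = 5/(2*(4 + O)))
a(x, I) = 5*I/(2*(6 + x)) (a(x, I) = I*(5/(2*(4 + (x + 2)))) = I*(5/(2*(4 + (2 + x)))) = I*(5/(2*(6 + x))) = 5*I/(2*(6 + x)))
-4044 - a(-169, -69 - 1*(-68)) = -4044 - 5*(-69 - 1*(-68))/(2*(6 - 169)) = -4044 - 5*(-69 + 68)/(2*(-163)) = -4044 - 5*(-1)*(-1)/(2*163) = -4044 - 1*5/326 = -4044 - 5/326 = -1318349/326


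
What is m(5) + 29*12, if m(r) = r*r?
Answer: 373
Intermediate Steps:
m(r) = r²
m(5) + 29*12 = 5² + 29*12 = 25 + 348 = 373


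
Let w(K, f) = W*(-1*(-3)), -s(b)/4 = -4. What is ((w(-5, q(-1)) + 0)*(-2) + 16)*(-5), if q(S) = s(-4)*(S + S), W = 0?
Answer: -80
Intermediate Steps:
s(b) = 16 (s(b) = -4*(-4) = 16)
q(S) = 32*S (q(S) = 16*(S + S) = 16*(2*S) = 32*S)
w(K, f) = 0 (w(K, f) = 0*(-1*(-3)) = 0*3 = 0)
((w(-5, q(-1)) + 0)*(-2) + 16)*(-5) = ((0 + 0)*(-2) + 16)*(-5) = (0*(-2) + 16)*(-5) = (0 + 16)*(-5) = 16*(-5) = -80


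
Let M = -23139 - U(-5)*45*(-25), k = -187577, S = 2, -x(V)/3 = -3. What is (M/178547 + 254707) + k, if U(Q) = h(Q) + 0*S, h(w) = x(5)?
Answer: 11985847096/178547 ≈ 67130.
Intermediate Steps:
x(V) = 9 (x(V) = -3*(-3) = 9)
h(w) = 9
U(Q) = 9 (U(Q) = 9 + 0*2 = 9 + 0 = 9)
M = -13014 (M = -23139 - 9*45*(-25) = -23139 - 405*(-25) = -23139 - 1*(-10125) = -23139 + 10125 = -13014)
(M/178547 + 254707) + k = (-13014/178547 + 254707) - 187577 = 45477157715/178547 - 187577 = 11985847096/178547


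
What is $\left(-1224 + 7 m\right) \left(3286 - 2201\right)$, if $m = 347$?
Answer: $1307425$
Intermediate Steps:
$\left(-1224 + 7 m\right) \left(3286 - 2201\right) = \left(-1224 + 7 \cdot 347\right) \left(3286 - 2201\right) = \left(-1224 + 2429\right) 1085 = 1205 \cdot 1085 = 1307425$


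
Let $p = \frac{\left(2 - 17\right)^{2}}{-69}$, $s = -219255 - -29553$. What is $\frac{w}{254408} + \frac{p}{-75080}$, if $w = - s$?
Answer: $\frac{8190102057}{10983047768} \approx 0.7457$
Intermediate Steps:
$s = -189702$ ($s = -219255 + 29553 = -189702$)
$w = 189702$ ($w = \left(-1\right) \left(-189702\right) = 189702$)
$p = - \frac{75}{23}$ ($p = \left(-15\right)^{2} \left(- \frac{1}{69}\right) = 225 \left(- \frac{1}{69}\right) = - \frac{75}{23} \approx -3.2609$)
$\frac{w}{254408} + \frac{p}{-75080} = \frac{189702}{254408} - \frac{75}{23 \left(-75080\right)} = 189702 \cdot \frac{1}{254408} - - \frac{15}{345368} = \frac{94851}{127204} + \frac{15}{345368} = \frac{8190102057}{10983047768}$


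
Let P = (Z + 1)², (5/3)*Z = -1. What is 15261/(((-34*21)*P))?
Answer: -127175/952 ≈ -133.59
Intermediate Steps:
Z = -⅗ (Z = (⅗)*(-1) = -⅗ ≈ -0.60000)
P = 4/25 (P = (-⅗ + 1)² = (⅖)² = 4/25 ≈ 0.16000)
15261/(((-34*21)*P)) = 15261/((-34*21*(4/25))) = 15261/((-714*4/25)) = 15261/(-2856/25) = 15261*(-25/2856) = -127175/952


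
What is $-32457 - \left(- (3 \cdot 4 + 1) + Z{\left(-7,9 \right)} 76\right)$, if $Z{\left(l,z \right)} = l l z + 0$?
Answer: $-65960$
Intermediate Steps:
$Z{\left(l,z \right)} = z l^{2}$ ($Z{\left(l,z \right)} = l^{2} z + 0 = z l^{2} + 0 = z l^{2}$)
$-32457 - \left(- (3 \cdot 4 + 1) + Z{\left(-7,9 \right)} 76\right) = -32457 - \left(- (3 \cdot 4 + 1) + 9 \left(-7\right)^{2} \cdot 76\right) = -32457 - \left(- (12 + 1) + 9 \cdot 49 \cdot 76\right) = -32457 - \left(\left(-1\right) 13 + 441 \cdot 76\right) = -32457 - \left(-13 + 33516\right) = -32457 - 33503 = -65960$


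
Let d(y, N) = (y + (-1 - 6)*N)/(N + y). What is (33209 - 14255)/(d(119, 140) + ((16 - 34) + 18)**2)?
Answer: -233766/41 ≈ -5701.6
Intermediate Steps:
d(y, N) = (y - 7*N)/(N + y)
(33209 - 14255)/(d(119, 140) + ((16 - 34) + 18)**2) = (33209 - 14255)/((119 - 7*140)/(140 + 119) + ((16 - 34) + 18)**2) = 18954/((119 - 980)/259 + (-18 + 18)**2) = 18954/((1/259)*(-861) + 0**2) = 18954/(-123/37 + 0) = 18954/(-123/37) = 18954*(-37/123) = -233766/41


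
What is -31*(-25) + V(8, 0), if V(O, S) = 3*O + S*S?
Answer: 799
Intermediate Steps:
V(O, S) = S² + 3*O (V(O, S) = 3*O + S² = S² + 3*O)
-31*(-25) + V(8, 0) = -31*(-25) + (0² + 3*8) = 775 + (0 + 24) = 775 + 24 = 799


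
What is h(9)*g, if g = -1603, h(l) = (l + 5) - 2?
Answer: -19236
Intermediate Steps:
h(l) = 3 + l (h(l) = (5 + l) - 2 = 3 + l)
h(9)*g = (3 + 9)*(-1603) = 12*(-1603) = -19236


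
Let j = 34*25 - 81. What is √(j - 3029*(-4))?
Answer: √12885 ≈ 113.51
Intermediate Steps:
j = 769 (j = 850 - 81 = 769)
√(j - 3029*(-4)) = √(769 - 3029*(-4)) = √(769 + 12116) = √12885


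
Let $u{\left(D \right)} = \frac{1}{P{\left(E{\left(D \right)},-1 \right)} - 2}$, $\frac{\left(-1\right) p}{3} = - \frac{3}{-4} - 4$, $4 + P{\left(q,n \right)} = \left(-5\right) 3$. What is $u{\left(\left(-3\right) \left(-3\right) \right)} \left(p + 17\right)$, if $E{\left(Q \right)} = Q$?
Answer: $- \frac{107}{84} \approx -1.2738$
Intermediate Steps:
$P{\left(q,n \right)} = -19$ ($P{\left(q,n \right)} = -4 - 15 = -19$)
$p = \frac{39}{4}$ ($p = - 3 \left(- \frac{3}{-4} - 4\right) = - 3 \left(\left(-3\right) \left(- \frac{1}{4}\right) - 4\right) = - 3 \left(\frac{3}{4} - 4\right) = \left(-3\right) \left(- \frac{13}{4}\right) = \frac{39}{4} \approx 9.75$)
$u{\left(D \right)} = - \frac{1}{21}$ ($u{\left(D \right)} = \frac{1}{-19 - 2} = \frac{1}{-21} = - \frac{1}{21}$)
$u{\left(\left(-3\right) \left(-3\right) \right)} \left(p + 17\right) = - \frac{\frac{39}{4} + 17}{21} = \left(- \frac{1}{21}\right) \frac{107}{4} = - \frac{107}{84}$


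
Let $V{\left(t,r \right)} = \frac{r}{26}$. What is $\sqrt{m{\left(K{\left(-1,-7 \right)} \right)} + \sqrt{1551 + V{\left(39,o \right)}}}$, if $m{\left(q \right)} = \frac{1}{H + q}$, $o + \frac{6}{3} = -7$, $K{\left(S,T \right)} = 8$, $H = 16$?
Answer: $\frac{\sqrt{1014 + 936 \sqrt{1048242}}}{156} \approx 6.2785$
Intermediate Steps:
$o = -9$ ($o = -2 - 7 = -9$)
$V{\left(t,r \right)} = \frac{r}{26}$ ($V{\left(t,r \right)} = r \frac{1}{26} = \frac{r}{26}$)
$m{\left(q \right)} = \frac{1}{16 + q}$
$\sqrt{m{\left(K{\left(-1,-7 \right)} \right)} + \sqrt{1551 + V{\left(39,o \right)}}} = \sqrt{\frac{1}{16 + 8} + \sqrt{1551 + \frac{1}{26} \left(-9\right)}} = \sqrt{\frac{1}{24} + \sqrt{1551 - \frac{9}{26}}} = \sqrt{\frac{1}{24} + \sqrt{\frac{40317}{26}}} = \sqrt{\frac{1}{24} + \frac{\sqrt{1048242}}{26}}$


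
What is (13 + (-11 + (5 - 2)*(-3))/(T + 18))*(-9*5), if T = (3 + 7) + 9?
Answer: -20745/37 ≈ -560.68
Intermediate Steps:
T = 19 (T = 10 + 9 = 19)
(13 + (-11 + (5 - 2)*(-3))/(T + 18))*(-9*5) = (13 + (-11 + (5 - 2)*(-3))/(19 + 18))*(-9*5) = (13 + (-11 + 3*(-3))/37)*(-45) = (13 + (-11 - 9)*(1/37))*(-45) = (13 - 20*1/37)*(-45) = (13 - 20/37)*(-45) = (461/37)*(-45) = -20745/37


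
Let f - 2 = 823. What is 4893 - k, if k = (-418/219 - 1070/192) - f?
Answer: 13374725/2336 ≈ 5725.5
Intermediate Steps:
f = 825 (f = 2 + 823 = 825)
k = -1944677/2336 (k = (-418/219 - 1070/192) - 1*825 = (-418*1/219 - 1070*1/192) - 825 = (-418/219 - 535/96) - 825 = -17477/2336 - 825 = -1944677/2336 ≈ -832.48)
4893 - k = 4893 - 1*(-1944677/2336) = 4893 + 1944677/2336 = 13374725/2336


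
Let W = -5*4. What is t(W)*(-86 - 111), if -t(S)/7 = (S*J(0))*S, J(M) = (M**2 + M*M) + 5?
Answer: 2758000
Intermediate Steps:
J(M) = 5 + 2*M**2 (J(M) = (M**2 + M**2) + 5 = 2*M**2 + 5 = 5 + 2*M**2)
W = -20
t(S) = -35*S**2 (t(S) = -7*S*(5 + 2*0**2)*S = -7*S*(5 + 2*0)*S = -7*S*(5 + 0)*S = -7*S*5*S = -7*5*S*S = -35*S**2)
t(W)*(-86 - 111) = (-35*(-20)**2)*(-86 - 111) = -35*400*(-197) = -14000*(-197) = 2758000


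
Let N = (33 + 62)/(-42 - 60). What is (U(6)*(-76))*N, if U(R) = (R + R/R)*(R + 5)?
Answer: 277970/51 ≈ 5450.4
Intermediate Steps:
U(R) = (1 + R)*(5 + R) (U(R) = (R + 1)*(5 + R) = (1 + R)*(5 + R))
N = -95/102 (N = 95/(-102) = 95*(-1/102) = -95/102 ≈ -0.93137)
(U(6)*(-76))*N = ((5 + 6**2 + 6*6)*(-76))*(-95/102) = ((5 + 36 + 36)*(-76))*(-95/102) = (77*(-76))*(-95/102) = -5852*(-95/102) = 277970/51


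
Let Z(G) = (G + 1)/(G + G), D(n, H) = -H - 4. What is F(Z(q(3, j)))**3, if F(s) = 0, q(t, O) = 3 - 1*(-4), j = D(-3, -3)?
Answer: 0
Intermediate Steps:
D(n, H) = -4 - H
j = -1 (j = -4 - 1*(-3) = -4 + 3 = -1)
q(t, O) = 7 (q(t, O) = 3 + 4 = 7)
Z(G) = (1 + G)/(2*G) (Z(G) = (1 + G)/((2*G)) = (1 + G)*(1/(2*G)) = (1 + G)/(2*G))
F(Z(q(3, j)))**3 = 0**3 = 0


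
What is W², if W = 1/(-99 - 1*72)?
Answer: 1/29241 ≈ 3.4199e-5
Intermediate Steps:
W = -1/171 (W = 1/(-99 - 72) = 1/(-171) = -1/171 ≈ -0.0058480)
W² = (-1/171)² = 1/29241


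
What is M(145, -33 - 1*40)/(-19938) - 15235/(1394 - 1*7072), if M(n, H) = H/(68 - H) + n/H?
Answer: 1563350492881/582624786726 ≈ 2.6833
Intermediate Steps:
M(145, -33 - 1*40)/(-19938) - 15235/(1394 - 1*7072) = ((-(-33 - 1*40)² - 68*145 + (-33 - 1*40)*145)/((-33 - 1*40)*(-68 + (-33 - 1*40))))/(-19938) - 15235/(1394 - 1*7072) = ((-(-33 - 40)² - 9860 + (-33 - 40)*145)/((-33 - 40)*(-68 + (-33 - 40))))*(-1/19938) - 15235/(1394 - 7072) = ((-1*(-73)² - 9860 - 73*145)/((-73)*(-68 - 73)))*(-1/19938) - 15235/(-5678) = -1/73*(-1*5329 - 9860 - 10585)/(-141)*(-1/19938) - 15235*(-1/5678) = -1/73*(-1/141)*(-5329 - 9860 - 10585)*(-1/19938) + 15235/5678 = -1/73*(-1/141)*(-25774)*(-1/19938) + 15235/5678 = -25774/10293*(-1/19938) + 15235/5678 = 12887/102610917 + 15235/5678 = 1563350492881/582624786726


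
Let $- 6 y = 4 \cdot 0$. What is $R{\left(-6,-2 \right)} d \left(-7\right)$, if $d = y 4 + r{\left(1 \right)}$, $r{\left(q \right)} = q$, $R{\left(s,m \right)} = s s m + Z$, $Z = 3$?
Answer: $483$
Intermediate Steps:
$R{\left(s,m \right)} = 3 + m s^{2}$ ($R{\left(s,m \right)} = s s m + 3 = s^{2} m + 3 = m s^{2} + 3 = 3 + m s^{2}$)
$y = 0$ ($y = - \frac{4 \cdot 0}{6} = \left(- \frac{1}{6}\right) 0 = 0$)
$d = 1$ ($d = 0 \cdot 4 + 1 = 0 + 1 = 1$)
$R{\left(-6,-2 \right)} d \left(-7\right) = \left(3 - 2 \left(-6\right)^{2}\right) 1 \left(-7\right) = \left(3 - 72\right) 1 \left(-7\right) = \left(-69\right) 1 \left(-7\right) = \left(-69\right) \left(-7\right) = 483$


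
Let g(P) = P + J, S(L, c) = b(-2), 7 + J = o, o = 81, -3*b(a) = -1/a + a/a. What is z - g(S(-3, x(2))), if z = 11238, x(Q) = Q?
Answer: 22329/2 ≈ 11165.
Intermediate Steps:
b(a) = -1/3 + 1/(3*a) (b(a) = -(-1/a + a/a)/3 = -(-1/a + 1)/3 = -(1 - 1/a)/3 = -1/3 + 1/(3*a))
J = 74 (J = -7 + 81 = 74)
S(L, c) = -1/2 (S(L, c) = (1/3)*(1 - 1*(-2))/(-2) = (1/3)*(-1/2)*(1 + 2) = (1/3)*(-1/2)*3 = -1/2)
g(P) = 74 + P (g(P) = P + 74 = 74 + P)
z - g(S(-3, x(2))) = 11238 - (74 - 1/2) = 11238 - 1*147/2 = 11238 - 147/2 = 22329/2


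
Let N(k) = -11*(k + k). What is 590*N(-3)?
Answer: 38940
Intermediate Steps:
N(k) = -22*k
590*N(-3) = 590*(-22*(-3)) = 590*66 = 38940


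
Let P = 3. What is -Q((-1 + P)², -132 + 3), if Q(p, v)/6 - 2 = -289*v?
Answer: -223698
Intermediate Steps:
Q(p, v) = 12 - 1734*v (Q(p, v) = 12 + 6*(-289*v) = 12 - 1734*v)
-Q((-1 + P)², -132 + 3) = -(12 - 1734*(-132 + 3)) = -(12 - 1734*(-129)) = -(12 + 223686) = -1*223698 = -223698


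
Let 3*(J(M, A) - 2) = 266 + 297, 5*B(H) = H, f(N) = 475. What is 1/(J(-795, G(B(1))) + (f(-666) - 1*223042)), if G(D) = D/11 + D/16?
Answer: -3/667132 ≈ -4.4969e-6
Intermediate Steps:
B(H) = H/5
G(D) = 27*D/176 (G(D) = D*(1/11) + D*(1/16) = D/11 + D/16 = 27*D/176)
J(M, A) = 569/3 (J(M, A) = 2 + (266 + 297)/3 = 2 + (1/3)*563 = 2 + 563/3 = 569/3)
1/(J(-795, G(B(1))) + (f(-666) - 1*223042)) = 1/(569/3 + (475 - 1*223042)) = 1/(569/3 + (475 - 223042)) = 1/(569/3 - 222567) = 1/(-667132/3) = -3/667132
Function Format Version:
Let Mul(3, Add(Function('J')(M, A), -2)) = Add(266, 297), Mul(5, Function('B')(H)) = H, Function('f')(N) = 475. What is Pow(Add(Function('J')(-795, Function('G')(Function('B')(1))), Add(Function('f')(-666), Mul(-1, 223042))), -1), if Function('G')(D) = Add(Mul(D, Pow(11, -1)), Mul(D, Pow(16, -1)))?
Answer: Rational(-3, 667132) ≈ -4.4969e-6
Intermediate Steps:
Function('B')(H) = Mul(Rational(1, 5), H)
Function('G')(D) = Mul(Rational(27, 176), D) (Function('G')(D) = Add(Mul(D, Rational(1, 11)), Mul(D, Rational(1, 16))) = Add(Mul(Rational(1, 11), D), Mul(Rational(1, 16), D)) = Mul(Rational(27, 176), D))
Function('J')(M, A) = Rational(569, 3) (Function('J')(M, A) = Add(2, Mul(Rational(1, 3), Add(266, 297))) = Add(2, Mul(Rational(1, 3), 563)) = Add(2, Rational(563, 3)) = Rational(569, 3))
Pow(Add(Function('J')(-795, Function('G')(Function('B')(1))), Add(Function('f')(-666), Mul(-1, 223042))), -1) = Pow(Add(Rational(569, 3), Add(475, Mul(-1, 223042))), -1) = Pow(Add(Rational(569, 3), Add(475, -223042)), -1) = Pow(Add(Rational(569, 3), -222567), -1) = Pow(Rational(-667132, 3), -1) = Rational(-3, 667132)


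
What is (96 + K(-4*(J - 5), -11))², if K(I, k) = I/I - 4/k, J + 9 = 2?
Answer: 1147041/121 ≈ 9479.7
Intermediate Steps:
J = -7 (J = -9 + 2 = -7)
K(I, k) = 1 - 4/k
(96 + K(-4*(J - 5), -11))² = (96 + (-4 - 11)/(-11))² = (96 - 1/11*(-15))² = (96 + 15/11)² = (1071/11)² = 1147041/121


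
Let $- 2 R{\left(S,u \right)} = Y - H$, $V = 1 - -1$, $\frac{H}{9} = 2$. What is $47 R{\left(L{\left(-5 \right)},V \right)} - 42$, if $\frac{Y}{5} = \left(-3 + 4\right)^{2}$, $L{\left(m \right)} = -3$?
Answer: $\frac{527}{2} \approx 263.5$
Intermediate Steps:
$Y = 5$ ($Y = 5 \left(-3 + 4\right)^{2} = 5 \cdot 1^{2} = 5 \cdot 1 = 5$)
$H = 18$ ($H = 9 \cdot 2 = 18$)
$V = 2$ ($V = 1 + 1 = 2$)
$R{\left(S,u \right)} = \frac{13}{2}$ ($R{\left(S,u \right)} = - \frac{5 - 18}{2} = \left(- \frac{1}{2}\right) \left(-13\right) = \frac{13}{2}$)
$47 R{\left(L{\left(-5 \right)},V \right)} - 42 = 47 \cdot \frac{13}{2} - 42 = \frac{611}{2} - 42 = \frac{527}{2}$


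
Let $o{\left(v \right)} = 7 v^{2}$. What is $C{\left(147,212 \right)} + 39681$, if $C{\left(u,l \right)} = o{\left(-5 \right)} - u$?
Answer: $39709$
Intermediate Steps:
$C{\left(u,l \right)} = 175 - u$ ($C{\left(u,l \right)} = 7 \left(-5\right)^{2} - u = 7 \cdot 25 - u = 175 - u$)
$C{\left(147,212 \right)} + 39681 = \left(175 - 147\right) + 39681 = 28 + 39681 = 39709$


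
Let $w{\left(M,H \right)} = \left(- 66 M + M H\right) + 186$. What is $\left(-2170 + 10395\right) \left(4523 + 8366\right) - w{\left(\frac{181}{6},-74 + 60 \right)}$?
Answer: $\frac{318042757}{3} \approx 1.0601 \cdot 10^{8}$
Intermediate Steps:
$w{\left(M,H \right)} = 186 - 66 M + H M$ ($w{\left(M,H \right)} = \left(- 66 M + H M\right) + 186 = 186 - 66 M + H M$)
$\left(-2170 + 10395\right) \left(4523 + 8366\right) - w{\left(\frac{181}{6},-74 + 60 \right)} = \left(-2170 + 10395\right) \left(4523 + 8366\right) - \left(186 - 66 \cdot \frac{181}{6} + \left(-74 + 60\right) \frac{181}{6}\right) = 8225 \cdot 12889 - \left(186 - 66 \cdot 181 \cdot \frac{1}{6} - 14 \cdot 181 \cdot \frac{1}{6}\right) = 106012025 - \left(186 - 1991 - \frac{1267}{3}\right) = 106012025 - - \frac{6682}{3} = 106012025 + \frac{6682}{3} = \frac{318042757}{3}$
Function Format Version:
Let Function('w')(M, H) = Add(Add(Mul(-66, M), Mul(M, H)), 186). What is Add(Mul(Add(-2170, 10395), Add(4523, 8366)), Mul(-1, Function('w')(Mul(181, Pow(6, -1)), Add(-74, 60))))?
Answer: Rational(318042757, 3) ≈ 1.0601e+8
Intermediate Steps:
Function('w')(M, H) = Add(186, Mul(-66, M), Mul(H, M)) (Function('w')(M, H) = Add(Add(Mul(-66, M), Mul(H, M)), 186) = Add(186, Mul(-66, M), Mul(H, M)))
Add(Mul(Add(-2170, 10395), Add(4523, 8366)), Mul(-1, Function('w')(Mul(181, Pow(6, -1)), Add(-74, 60)))) = Add(Mul(Add(-2170, 10395), Add(4523, 8366)), Mul(-1, Add(186, Mul(-66, Mul(181, Pow(6, -1))), Mul(Add(-74, 60), Mul(181, Pow(6, -1)))))) = Add(Mul(8225, 12889), Mul(-1, Add(186, Mul(-66, Mul(181, Rational(1, 6))), Mul(-14, Mul(181, Rational(1, 6)))))) = Add(106012025, Mul(-1, Add(186, Mul(-66, Rational(181, 6)), Mul(-14, Rational(181, 6))))) = Add(106012025, Mul(-1, Add(186, -1991, Rational(-1267, 3)))) = Add(106012025, Mul(-1, Rational(-6682, 3))) = Add(106012025, Rational(6682, 3)) = Rational(318042757, 3)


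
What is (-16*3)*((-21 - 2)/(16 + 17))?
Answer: 368/11 ≈ 33.455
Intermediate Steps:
(-16*3)*((-21 - 2)/(16 + 17)) = -(-1104)/33 = -48*(-23/33) = 368/11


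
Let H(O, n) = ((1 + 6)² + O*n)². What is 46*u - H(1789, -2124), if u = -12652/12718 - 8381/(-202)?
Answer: -9273180299073059250/642259 ≈ -1.4438e+13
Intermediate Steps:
u = 52016927/1284518 (u = -12652*1/12718 - 8381*(-1/202) = -6326/6359 + 8381/202 = 52016927/1284518 ≈ 40.495)
H(O, n) = (49 + O*n)² (H(O, n) = (7² + O*n)² = (49 + O*n)²)
46*u - H(1789, -2124) = 46*(52016927/1284518) - (49 + 1789*(-2124))² = 1196389321/642259 - (49 - 3799836)² = 1196389321/642259 - 1*(-3799787)² = 1196389321/642259 - 1*14438381245369 = 1196389321/642259 - 14438381245369 = -9273180299073059250/642259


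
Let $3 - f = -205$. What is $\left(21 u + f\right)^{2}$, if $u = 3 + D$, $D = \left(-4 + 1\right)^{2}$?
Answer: $211600$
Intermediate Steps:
$f = 208$ ($f = 3 - -205 = 3 + 205 = 208$)
$D = 9$ ($D = \left(-3\right)^{2} = 9$)
$u = 12$ ($u = 3 + 9 = 12$)
$\left(21 u + f\right)^{2} = \left(21 \cdot 12 + 208\right)^{2} = \left(252 + 208\right)^{2} = 460^{2} = 211600$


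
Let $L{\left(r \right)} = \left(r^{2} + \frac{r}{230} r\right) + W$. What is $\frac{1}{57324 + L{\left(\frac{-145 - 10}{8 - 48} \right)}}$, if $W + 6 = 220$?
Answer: $\frac{14720}{847181351} \approx 1.7375 \cdot 10^{-5}$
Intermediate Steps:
$W = 214$ ($W = -6 + 220 = 214$)
$L{\left(r \right)} = 214 + \frac{231 r^{2}}{230}$ ($L{\left(r \right)} = \left(r^{2} + \frac{r}{230} r\right) + 214 = \left(r^{2} + \frac{r^{2}}{230}\right) + 214 = \frac{231 r^{2}}{230} + 214 = 214 + \frac{231 r^{2}}{230}$)
$\frac{1}{57324 + L{\left(\frac{-145 - 10}{8 - 48} \right)}} = \frac{1}{57324 + \left(214 + \frac{231 \left(\frac{-145 - 10}{8 - 48}\right)^{2}}{230}\right)} = \frac{1}{57324 + \left(214 + \frac{231 \left(- \frac{155}{-40}\right)^{2}}{230}\right)} = \frac{1}{57324 + \left(214 + \frac{231 \left(\left(-155\right) \left(- \frac{1}{40}\right)\right)^{2}}{230}\right)} = \frac{1}{57324 + \left(214 + \frac{231 \left(\frac{31}{8}\right)^{2}}{230}\right)} = \frac{1}{57324 + \left(214 + \frac{231}{230} \cdot \frac{961}{64}\right)} = \frac{1}{57324 + \left(214 + \frac{221991}{14720}\right)} = \frac{1}{57324 + \frac{3372071}{14720}} = \frac{1}{\frac{847181351}{14720}} = \frac{14720}{847181351}$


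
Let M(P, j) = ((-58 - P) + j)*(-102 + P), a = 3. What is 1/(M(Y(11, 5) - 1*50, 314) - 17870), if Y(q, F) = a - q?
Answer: -1/68110 ≈ -1.4682e-5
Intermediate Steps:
Y(q, F) = 3 - q
M(P, j) = (-102 + P)*(-58 + j - P) (M(P, j) = (-58 + j - P)*(-102 + P) = (-102 + P)*(-58 + j - P))
1/(M(Y(11, 5) - 1*50, 314) - 17870) = 1/((5916 - ((3 - 1*11) - 1*50)² - 102*314 + 44*((3 - 1*11) - 1*50) + ((3 - 1*11) - 1*50)*314) - 17870) = 1/((5916 - ((3 - 11) - 50)² - 32028 + 44*((3 - 11) - 50) + ((3 - 11) - 50)*314) - 17870) = 1/((5916 - (-8 - 50)² - 32028 + 44*(-8 - 50) + (-8 - 50)*314) - 17870) = 1/((5916 - 1*(-58)² - 32028 + 44*(-58) - 58*314) - 17870) = 1/((5916 - 1*3364 - 32028 - 2552 - 18212) - 17870) = 1/((5916 - 3364 - 32028 - 2552 - 18212) - 17870) = 1/(-50240 - 17870) = 1/(-68110) = -1/68110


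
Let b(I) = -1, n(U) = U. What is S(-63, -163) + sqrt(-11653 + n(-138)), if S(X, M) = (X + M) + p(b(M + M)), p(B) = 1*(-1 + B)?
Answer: -228 + I*sqrt(11791) ≈ -228.0 + 108.59*I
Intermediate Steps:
p(B) = -1 + B
S(X, M) = -2 + M + X (S(X, M) = (X + M) + (-1 - 1) = (M + X) - 2 = -2 + M + X)
S(-63, -163) + sqrt(-11653 + n(-138)) = (-2 - 163 - 63) + sqrt(-11653 - 138) = -228 + sqrt(-11791) = -228 + I*sqrt(11791)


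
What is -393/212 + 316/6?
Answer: 32317/636 ≈ 50.813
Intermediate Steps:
-393/212 + 316/6 = -393*1/212 + 316*(1/6) = -393/212 + 158/3 = 32317/636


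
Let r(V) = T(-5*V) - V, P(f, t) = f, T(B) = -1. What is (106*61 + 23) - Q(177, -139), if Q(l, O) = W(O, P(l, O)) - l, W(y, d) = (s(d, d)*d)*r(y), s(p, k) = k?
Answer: -4316736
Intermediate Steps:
r(V) = -1 - V
W(y, d) = d²*(-1 - y) (W(y, d) = (d*d)*(-1 - y) = d²*(-1 - y))
Q(l, O) = -l + l²*(-1 - O) (Q(l, O) = l²*(-1 - O) - l = -l + l²*(-1 - O))
(106*61 + 23) - Q(177, -139) = (106*61 + 23) - 177*(-1 + 177*(-1 - 1*(-139))) = (6466 + 23) - 177*(-1 + 177*(-1 + 139)) = 6489 - 177*(-1 + 177*138) = 6489 - 177*(-1 + 24426) = 6489 - 177*24425 = 6489 - 1*4323225 = 6489 - 4323225 = -4316736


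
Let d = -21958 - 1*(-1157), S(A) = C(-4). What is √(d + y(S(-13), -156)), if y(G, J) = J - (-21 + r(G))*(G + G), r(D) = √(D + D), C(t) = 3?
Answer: √(-20831 - 6*√6) ≈ 144.38*I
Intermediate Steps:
S(A) = 3
r(D) = √2*√D (r(D) = √(2*D) = √2*√D)
d = -20801 (d = -21958 + 1157 = -20801)
y(G, J) = J - 2*G*(-21 + √2*√G) (y(G, J) = J - (-21 + √2*√G)*(G + G) = J - (-21 + √2*√G)*2*G = J - 2*G*(-21 + √2*√G))
√(d + y(S(-13), -156)) = √(-20801 + (-156 + 42*3 - 2*√2*3^(3/2))) = √(-20801 + (-156 + 126 - 2*√2*3*√3)) = √(-20801 + (-156 + 126 - 6*√6)) = √(-20801 + (-30 - 6*√6)) = √(-20831 - 6*√6)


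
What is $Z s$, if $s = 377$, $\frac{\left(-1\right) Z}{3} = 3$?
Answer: $-3393$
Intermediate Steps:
$Z = -9$ ($Z = \left(-3\right) 3 = -9$)
$Z s = \left(-9\right) 377 = -3393$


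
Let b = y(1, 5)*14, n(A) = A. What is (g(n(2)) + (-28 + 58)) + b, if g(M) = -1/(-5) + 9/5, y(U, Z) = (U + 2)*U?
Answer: 74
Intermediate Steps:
y(U, Z) = U*(2 + U) (y(U, Z) = (2 + U)*U = U*(2 + U))
b = 42 (b = (1*(2 + 1))*14 = (1*3)*14 = 3*14 = 42)
g(M) = 2 (g(M) = -1*(-⅕) + 9*(⅕) = ⅕ + 9/5 = 2)
(g(n(2)) + (-28 + 58)) + b = (2 + (-28 + 58)) + 42 = (2 + 30) + 42 = 32 + 42 = 74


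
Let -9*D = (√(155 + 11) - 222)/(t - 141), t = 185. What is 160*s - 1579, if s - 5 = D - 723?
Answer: -3840187/33 - 40*√166/99 ≈ -1.1637e+5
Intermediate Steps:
D = 37/66 - √166/396 (D = -(√(155 + 11) - 222)/(9*(185 - 141)) = -(√166 - 222)/(9*44) = -(-222 + √166)/(9*44) = -(-111/22 + √166/44)/9 = 37/66 - √166/396 ≈ 0.52807)
s = -47351/66 - √166/396 (s = 5 + ((37/66 - √166/396) - 723) = 5 + (-47681/66 - √166/396) = -47351/66 - √166/396 ≈ -717.47)
160*s - 1579 = 160*(-47351/66 - √166/396) - 1579 = (-3788080/33 - 40*√166/99) - 1579 = -3840187/33 - 40*√166/99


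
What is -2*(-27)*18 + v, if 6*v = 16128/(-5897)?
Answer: 5729196/5897 ≈ 971.54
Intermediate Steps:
v = -2688/5897 (v = (16128/(-5897))/6 = (16128*(-1/5897))/6 = (1/6)*(-16128/5897) = -2688/5897 ≈ -0.45582)
-2*(-27)*18 + v = -2*(-27)*18 - 2688/5897 = 54*18 - 2688/5897 = 972 - 2688/5897 = 5729196/5897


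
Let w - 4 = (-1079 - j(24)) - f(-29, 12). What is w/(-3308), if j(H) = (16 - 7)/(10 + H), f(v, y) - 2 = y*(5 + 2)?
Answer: 39483/112472 ≈ 0.35105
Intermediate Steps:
f(v, y) = 2 + 7*y (f(v, y) = 2 + y*(5 + 2) = 2 + y*7 = 2 + 7*y)
j(H) = 9/(10 + H)
w = -39483/34 (w = 4 + ((-1079 - 9/(10 + 24)) - (2 + 7*12)) = 4 + ((-1079 - 9/34) - (2 + 84)) = 4 + ((-1079 - 9/34) - 1*86) = 4 + ((-1079 - 1*9/34) - 86) = 4 + ((-1079 - 9/34) - 86) = 4 + (-36695/34 - 86) = 4 - 39619/34 = -39483/34 ≈ -1161.3)
w/(-3308) = -39483/34/(-3308) = -39483/34*(-1/3308) = 39483/112472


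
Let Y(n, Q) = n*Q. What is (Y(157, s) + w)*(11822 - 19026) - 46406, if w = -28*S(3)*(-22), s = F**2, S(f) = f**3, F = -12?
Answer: -282731366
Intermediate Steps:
s = 144 (s = (-12)**2 = 144)
Y(n, Q) = Q*n
w = 16632 (w = -28*3**3*(-22) = -28*27*(-22) = -756*(-22) = 16632)
(Y(157, s) + w)*(11822 - 19026) - 46406 = (144*157 + 16632)*(11822 - 19026) - 46406 = (22608 + 16632)*(-7204) - 46406 = 39240*(-7204) - 46406 = -282684960 - 46406 = -282731366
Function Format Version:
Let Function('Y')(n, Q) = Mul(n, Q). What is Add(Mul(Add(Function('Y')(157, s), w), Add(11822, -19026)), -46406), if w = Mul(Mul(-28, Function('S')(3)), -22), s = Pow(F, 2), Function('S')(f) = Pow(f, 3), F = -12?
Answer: -282731366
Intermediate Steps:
s = 144 (s = Pow(-12, 2) = 144)
Function('Y')(n, Q) = Mul(Q, n)
w = 16632 (w = Mul(Mul(-28, Pow(3, 3)), -22) = Mul(Mul(-28, 27), -22) = Mul(-756, -22) = 16632)
Add(Mul(Add(Function('Y')(157, s), w), Add(11822, -19026)), -46406) = Add(Mul(Add(Mul(144, 157), 16632), Add(11822, -19026)), -46406) = Add(Mul(Add(22608, 16632), -7204), -46406) = Add(Mul(39240, -7204), -46406) = Add(-282684960, -46406) = -282731366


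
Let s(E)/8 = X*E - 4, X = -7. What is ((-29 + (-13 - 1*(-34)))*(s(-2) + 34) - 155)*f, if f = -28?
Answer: 29876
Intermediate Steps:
s(E) = -32 - 56*E (s(E) = 8*(-7*E - 4) = 8*(-4 - 7*E) = -32 - 56*E)
((-29 + (-13 - 1*(-34)))*(s(-2) + 34) - 155)*f = ((-29 + (-13 - 1*(-34)))*((-32 - 56*(-2)) + 34) - 155)*(-28) = ((-29 + (-13 + 34))*((-32 + 112) + 34) - 155)*(-28) = ((-29 + 21)*(80 + 34) - 155)*(-28) = (-8*114 - 155)*(-28) = (-912 - 155)*(-28) = -1067*(-28) = 29876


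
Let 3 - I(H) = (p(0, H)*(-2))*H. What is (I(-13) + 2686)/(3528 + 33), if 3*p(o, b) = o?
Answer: 2689/3561 ≈ 0.75513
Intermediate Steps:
p(o, b) = o/3
I(H) = 3 (I(H) = 3 - ((⅓)*0)*(-2)*H = 3 - 0*(-2)*H = 3 - 0*H = 3 - 1*0 = 3 + 0 = 3)
(I(-13) + 2686)/(3528 + 33) = (3 + 2686)/(3528 + 33) = 2689/3561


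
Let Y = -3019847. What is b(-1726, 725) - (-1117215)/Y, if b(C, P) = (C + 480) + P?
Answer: -1574457502/3019847 ≈ -521.37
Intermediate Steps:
b(C, P) = 480 + C + P (b(C, P) = (480 + C) + P = 480 + C + P)
b(-1726, 725) - (-1117215)/Y = (480 - 1726 + 725) - (-1117215)/(-3019847) = -521 - (-1117215)*(-1)/3019847 = -521 - 1*1117215/3019847 = -521 - 1117215/3019847 = -1574457502/3019847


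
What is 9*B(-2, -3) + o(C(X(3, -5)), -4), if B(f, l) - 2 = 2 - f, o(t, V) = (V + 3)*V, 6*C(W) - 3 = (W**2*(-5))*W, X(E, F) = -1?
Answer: 58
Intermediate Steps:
C(W) = 1/2 - 5*W**3/6 (C(W) = 1/2 + ((W**2*(-5))*W)/6 = 1/2 + ((-5*W**2)*W)/6 = 1/2 + (-5*W**3)/6 = 1/2 - 5*W**3/6)
o(t, V) = V*(3 + V) (o(t, V) = (3 + V)*V = V*(3 + V))
B(f, l) = 4 - f (B(f, l) = 2 + (2 - f) = 4 - f)
9*B(-2, -3) + o(C(X(3, -5)), -4) = 9*(4 - 1*(-2)) - 4*(3 - 4) = 9*(4 + 2) - 4*(-1) = 9*6 + 4 = 54 + 4 = 58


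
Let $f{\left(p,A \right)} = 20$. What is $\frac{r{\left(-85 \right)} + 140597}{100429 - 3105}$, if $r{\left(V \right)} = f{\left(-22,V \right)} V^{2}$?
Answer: $\frac{285097}{97324} \approx 2.9294$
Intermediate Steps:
$r{\left(V \right)} = 20 V^{2}$
$\frac{r{\left(-85 \right)} + 140597}{100429 - 3105} = \frac{20 \left(-85\right)^{2} + 140597}{100429 - 3105} = \frac{20 \cdot 7225 + 140597}{97324} = \left(144500 + 140597\right) \frac{1}{97324} = 285097 \cdot \frac{1}{97324} = \frac{285097}{97324}$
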